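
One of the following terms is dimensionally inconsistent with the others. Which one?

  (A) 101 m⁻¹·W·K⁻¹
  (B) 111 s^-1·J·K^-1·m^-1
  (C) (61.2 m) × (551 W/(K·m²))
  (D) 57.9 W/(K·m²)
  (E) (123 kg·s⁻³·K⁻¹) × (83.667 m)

(D)

In SI base units:
  (A) W·m⁻¹·K⁻¹ = J·s⁻¹·m⁻¹·K⁻¹ = kg·m·s⁻³·K⁻¹
  (B) J·s⁻¹·m⁻¹·K⁻¹ = N·m·s⁻¹·m⁻¹·K⁻¹ = kg·m·s⁻³·K⁻¹
  (C) [m] · [kg·s⁻³·K⁻¹] = kg·m·s⁻³·K⁻¹
  (D) W·m⁻²·K⁻¹ = J·s⁻¹·m⁻²·K⁻¹ = kg·s⁻³·K⁻¹
  (E) [kg·s⁻³·K⁻¹] · [m] = kg·m·s⁻³·K⁻¹
All reduce to kg·m·s⁻³·K⁻¹ except (D), which is kg·s⁻³·K⁻¹.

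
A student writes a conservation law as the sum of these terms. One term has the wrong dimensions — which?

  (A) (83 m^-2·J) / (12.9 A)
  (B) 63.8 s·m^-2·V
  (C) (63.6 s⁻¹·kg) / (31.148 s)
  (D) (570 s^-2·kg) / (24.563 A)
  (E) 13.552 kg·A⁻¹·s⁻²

(C)

In SI base units:
  (A) [kg·s⁻²] / [A] = kg·s⁻²·A⁻¹
  (B) V·s·m⁻² = J·C⁻¹·s·m⁻² = kg·s⁻²·A⁻¹
  (C) [kg·s⁻¹] / [s] = kg·s⁻²
  (D) [kg·s⁻²] / [A] = kg·s⁻²·A⁻¹
  (E) kg·s⁻²·A⁻¹
All reduce to kg·s⁻²·A⁻¹ except (C), which is kg·s⁻².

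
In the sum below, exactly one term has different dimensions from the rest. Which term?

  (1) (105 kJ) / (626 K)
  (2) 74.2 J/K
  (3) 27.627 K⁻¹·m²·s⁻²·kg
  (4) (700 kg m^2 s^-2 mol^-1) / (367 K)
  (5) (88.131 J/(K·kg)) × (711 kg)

Reduce each to base SI dimensions:
  (1) [kg·m²·s⁻²] / [K] = kg·m²·s⁻²·K⁻¹
  (2) J·K⁻¹ = N·m·K⁻¹ = kg·m²·s⁻²·K⁻¹
  (3) kg·m²·s⁻²·K⁻¹
  (4) [kg·m²·s⁻²·mol⁻¹] / [K] = kg·m²·s⁻²·K⁻¹·mol⁻¹
  (5) [m²·s⁻²·K⁻¹] · [kg] = kg·m²·s⁻²·K⁻¹
All reduce to kg·m²·s⁻²·K⁻¹ except (4), which is kg·m²·s⁻²·K⁻¹·mol⁻¹.

(4)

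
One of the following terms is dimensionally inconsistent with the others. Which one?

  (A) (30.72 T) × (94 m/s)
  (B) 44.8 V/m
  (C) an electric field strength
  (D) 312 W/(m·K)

(D)

Expand each in SI base units:
  (A) [kg·s⁻²·A⁻¹] · [m·s⁻¹] = kg·m·s⁻³·A⁻¹
  (B) V·m⁻¹ = J·C⁻¹·m⁻¹ = kg·m·s⁻³·A⁻¹
  (C) [electric field strength] = kg·m·s⁻³·A⁻¹
  (D) W·m⁻¹·K⁻¹ = J·s⁻¹·m⁻¹·K⁻¹ = kg·m·s⁻³·K⁻¹
All reduce to kg·m·s⁻³·A⁻¹ except (D), which is kg·m·s⁻³·K⁻¹.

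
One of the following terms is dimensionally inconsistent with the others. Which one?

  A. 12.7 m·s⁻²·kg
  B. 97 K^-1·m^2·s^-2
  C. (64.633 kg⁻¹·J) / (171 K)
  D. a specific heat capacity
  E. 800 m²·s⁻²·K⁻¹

Reduce each to base SI dimensions:
  A. kg·m·s⁻²
  B. m²·s⁻²·K⁻¹
  C. [m²·s⁻²] / [K] = m²·s⁻²·K⁻¹
  D. [specific heat capacity] = m²·s⁻²·K⁻¹
  E. m²·s⁻²·K⁻¹
All reduce to m²·s⁻²·K⁻¹ except A., which is kg·m·s⁻².

A.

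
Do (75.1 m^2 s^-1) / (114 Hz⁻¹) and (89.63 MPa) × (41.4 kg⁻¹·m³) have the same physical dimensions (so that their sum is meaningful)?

In SI base units:
  (75.1 m^2 s^-1) / (114 Hz⁻¹):  [m²·s⁻¹] / [s] = m²·s⁻²
  (89.63 MPa) × (41.4 kg⁻¹·m³):  [kg·m⁻¹·s⁻²] · [kg⁻¹·m³] = m²·s⁻²
Both are m²·s⁻², so they have the same dimensions and can be added.

Yes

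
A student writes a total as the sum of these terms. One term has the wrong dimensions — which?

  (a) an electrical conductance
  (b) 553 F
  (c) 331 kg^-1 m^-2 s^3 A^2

Reduce each to base SI dimensions:
  (a) [electrical conductance] = kg⁻¹·m⁻²·s³·A²
  (b) F = C·V⁻¹ = kg⁻¹·m⁻²·s⁴·A²
  (c) kg⁻¹·m⁻²·s³·A²
All reduce to kg⁻¹·m⁻²·s³·A² except (b), which is kg⁻¹·m⁻²·s⁴·A².

(b)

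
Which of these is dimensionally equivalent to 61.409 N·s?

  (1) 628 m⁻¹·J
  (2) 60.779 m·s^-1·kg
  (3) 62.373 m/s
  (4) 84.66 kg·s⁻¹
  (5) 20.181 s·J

Reference: N·s = kg·m·s⁻²·s = kg·m·s⁻¹.
Each option:
  (1) J·m⁻¹ = N·m·m⁻¹ = kg·m·s⁻²
  (2) kg·m·s⁻¹  ← same
  (3) m·s⁻¹
  (4) kg·s⁻¹
  (5) J·s = N·m·s = kg·m²·s⁻¹
Only (2) matches kg·m·s⁻¹.

(2)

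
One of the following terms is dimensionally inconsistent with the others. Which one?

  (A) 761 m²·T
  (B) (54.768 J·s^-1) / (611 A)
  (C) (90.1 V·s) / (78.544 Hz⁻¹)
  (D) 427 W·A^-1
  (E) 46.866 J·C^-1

(A)

Dimensions:
  (A) T·m² = Wb·m⁻²·m² = kg·m²·s⁻²·A⁻¹
  (B) [kg·m²·s⁻³] / [A] = kg·m²·s⁻³·A⁻¹
  (C) [kg·m²·s⁻²·A⁻¹] / [s] = kg·m²·s⁻³·A⁻¹
  (D) W·A⁻¹ = J·s⁻¹·A⁻¹ = kg·m²·s⁻³·A⁻¹
  (E) J·C⁻¹ = N·m·(s·A)⁻¹ = kg·m²·s⁻³·A⁻¹
All reduce to kg·m²·s⁻³·A⁻¹ except (A), which is kg·m²·s⁻²·A⁻¹.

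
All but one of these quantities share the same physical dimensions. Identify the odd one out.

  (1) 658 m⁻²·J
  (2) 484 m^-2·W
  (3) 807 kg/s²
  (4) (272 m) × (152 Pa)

(2)

Expand each in SI base units:
  (1) J·m⁻² = N·m·m⁻² = kg·s⁻²
  (2) W·m⁻² = J·s⁻¹·m⁻² = kg·s⁻³
  (3) kg·s⁻²
  (4) [m] · [kg·m⁻¹·s⁻²] = kg·s⁻²
All reduce to kg·s⁻² except (2), which is kg·s⁻³.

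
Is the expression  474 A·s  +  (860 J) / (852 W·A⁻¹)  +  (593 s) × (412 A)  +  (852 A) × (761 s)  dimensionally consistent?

Dimensions:
  474 A·s:  A·s = s·A
  (860 J) / (852 W·A⁻¹):  [kg·m²·s⁻²] / [kg·m²·s⁻³·A⁻¹] = s·A
  (593 s) × (412 A):  [s] · [A] = s·A
  (852 A) × (761 s):  [A] · [s] = s·A
Every term reduces to s·A.

Yes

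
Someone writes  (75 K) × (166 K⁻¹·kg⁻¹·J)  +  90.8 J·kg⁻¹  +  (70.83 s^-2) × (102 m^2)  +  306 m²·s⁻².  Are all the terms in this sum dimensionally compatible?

Yes

Expand each in SI base units:
  (75 K) × (166 K⁻¹·kg⁻¹·J):  [K] · [m²·s⁻²·K⁻¹] = m²·s⁻²
  90.8 J·kg⁻¹:  J·kg⁻¹ = N·m·kg⁻¹ = m²·s⁻²
  (70.83 s^-2) × (102 m^2):  [s⁻²] · [m²] = m²·s⁻²
  306 m²·s⁻²:  m²·s⁻²
Every term reduces to m²·s⁻².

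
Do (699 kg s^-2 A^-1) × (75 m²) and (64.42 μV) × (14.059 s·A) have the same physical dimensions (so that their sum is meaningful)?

Reduce each to base SI dimensions:
  (699 kg s^-2 A^-1) × (75 m²):  [kg·s⁻²·A⁻¹] · [m²] = kg·m²·s⁻²·A⁻¹
  (64.42 μV) × (14.059 s·A):  [kg·m²·s⁻³·A⁻¹] · [s·A] = kg·m²·s⁻²
kg·m²·s⁻²·A⁻¹ ≠ kg·m²·s⁻², so they cannot be added.

No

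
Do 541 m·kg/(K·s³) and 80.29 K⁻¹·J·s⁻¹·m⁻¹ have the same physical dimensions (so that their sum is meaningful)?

Dimensions:
  541 m·kg/(K·s³):  kg·m·s⁻³·K⁻¹
  80.29 K⁻¹·J·s⁻¹·m⁻¹:  J·s⁻¹·m⁻¹·K⁻¹ = N·m·s⁻¹·m⁻¹·K⁻¹ = kg·m·s⁻³·K⁻¹
Both are kg·m·s⁻³·K⁻¹, so they have the same dimensions and can be added.

Yes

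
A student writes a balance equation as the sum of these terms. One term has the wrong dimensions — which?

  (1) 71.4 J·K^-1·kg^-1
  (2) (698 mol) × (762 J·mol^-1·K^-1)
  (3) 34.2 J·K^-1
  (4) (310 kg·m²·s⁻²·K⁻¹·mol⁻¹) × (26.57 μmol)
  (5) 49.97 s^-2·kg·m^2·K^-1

(1)

Reduce each to base SI dimensions:
  (1) J·kg⁻¹·K⁻¹ = N·m·kg⁻¹·K⁻¹ = m²·s⁻²·K⁻¹
  (2) [mol] · [kg·m²·s⁻²·K⁻¹·mol⁻¹] = kg·m²·s⁻²·K⁻¹
  (3) J·K⁻¹ = N·m·K⁻¹ = kg·m²·s⁻²·K⁻¹
  (4) [kg·m²·s⁻²·K⁻¹·mol⁻¹] · [mol] = kg·m²·s⁻²·K⁻¹
  (5) kg·m²·s⁻²·K⁻¹
All reduce to kg·m²·s⁻²·K⁻¹ except (1), which is m²·s⁻²·K⁻¹.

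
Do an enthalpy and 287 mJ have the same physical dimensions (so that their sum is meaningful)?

Dimensions:
  an enthalpy:  [enthalpy] = kg·m²·s⁻²
  287 mJ:  J = N·m = kg·m²·s⁻²
Both are kg·m²·s⁻², so they have the same dimensions and can be added.

Yes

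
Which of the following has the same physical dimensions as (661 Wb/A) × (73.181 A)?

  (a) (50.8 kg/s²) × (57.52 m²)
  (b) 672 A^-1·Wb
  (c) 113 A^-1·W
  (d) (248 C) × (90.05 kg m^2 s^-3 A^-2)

Reference: [kg·m²·s⁻²·A⁻²] · [A] = kg·m²·s⁻²·A⁻¹.
Each option:
  (a) [kg·s⁻²] · [m²] = kg·m²·s⁻²
  (b) Wb·A⁻¹ = V·s·A⁻¹ = kg·m²·s⁻²·A⁻²
  (c) W·A⁻¹ = J·s⁻¹·A⁻¹ = kg·m²·s⁻³·A⁻¹
  (d) [s·A] · [kg·m²·s⁻³·A⁻²] = kg·m²·s⁻²·A⁻¹  ← same
Only (d) matches kg·m²·s⁻²·A⁻¹.

(d)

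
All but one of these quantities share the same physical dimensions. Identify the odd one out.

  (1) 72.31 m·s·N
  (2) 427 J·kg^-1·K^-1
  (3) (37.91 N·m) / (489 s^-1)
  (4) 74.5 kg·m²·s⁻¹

(2)

Reduce each to base SI dimensions:
  (1) N·m·s = kg·m·s⁻²·m·s = kg·m²·s⁻¹
  (2) J·kg⁻¹·K⁻¹ = N·m·kg⁻¹·K⁻¹ = m²·s⁻²·K⁻¹
  (3) [kg·m²·s⁻²] / [s⁻¹] = kg·m²·s⁻¹
  (4) kg·m²·s⁻¹
All reduce to kg·m²·s⁻¹ except (2), which is m²·s⁻²·K⁻¹.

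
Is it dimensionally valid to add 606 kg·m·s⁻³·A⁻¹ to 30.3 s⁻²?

Dimensions:
  606 kg·m·s⁻³·A⁻¹:  kg·m·s⁻³·A⁻¹
  30.3 s⁻²:  s⁻²
kg·m·s⁻³·A⁻¹ ≠ s⁻², so they cannot be added.

No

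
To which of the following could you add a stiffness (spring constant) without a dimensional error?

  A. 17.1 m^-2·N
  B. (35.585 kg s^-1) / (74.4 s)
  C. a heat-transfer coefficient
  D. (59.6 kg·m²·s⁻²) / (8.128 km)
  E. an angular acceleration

B.

Reference: [stiffness (spring constant)] = kg·s⁻².
Each option:
  A. N·m⁻² = kg·m·s⁻²·m⁻² = kg·m⁻¹·s⁻²
  B. [kg·s⁻¹] / [s] = kg·s⁻²  ← same
  C. [heat-transfer coefficient] = kg·s⁻³·K⁻¹
  D. [kg·m²·s⁻²] / [m] = kg·m·s⁻²
  E. [angular acceleration] = s⁻²
Only B. matches kg·s⁻².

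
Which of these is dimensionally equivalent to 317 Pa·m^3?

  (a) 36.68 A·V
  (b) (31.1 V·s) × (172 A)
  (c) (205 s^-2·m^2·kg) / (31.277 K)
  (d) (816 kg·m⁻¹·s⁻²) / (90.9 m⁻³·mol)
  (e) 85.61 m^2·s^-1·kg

(b)

Reference: Pa·m³ = N·m⁻²·m³ = kg·m²·s⁻².
Each option:
  (a) V·A = J·C⁻¹·A = kg·m²·s⁻³
  (b) [kg·m²·s⁻²·A⁻¹] · [A] = kg·m²·s⁻²  ← same
  (c) [kg·m²·s⁻²] / [K] = kg·m²·s⁻²·K⁻¹
  (d) [kg·m⁻¹·s⁻²] / [m⁻³·mol] = kg·m²·s⁻²·mol⁻¹
  (e) kg·m²·s⁻¹
Only (b) matches kg·m²·s⁻².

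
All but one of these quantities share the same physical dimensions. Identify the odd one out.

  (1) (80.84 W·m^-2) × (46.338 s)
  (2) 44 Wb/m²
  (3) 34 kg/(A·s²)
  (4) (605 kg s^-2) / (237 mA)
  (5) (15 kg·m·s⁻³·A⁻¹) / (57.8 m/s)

(1)

Dimensions:
  (1) [kg·s⁻³] · [s] = kg·s⁻²
  (2) Wb·m⁻² = V·s·m⁻² = kg·s⁻²·A⁻¹
  (3) kg·s⁻²·A⁻¹
  (4) [kg·s⁻²] / [A] = kg·s⁻²·A⁻¹
  (5) [kg·m·s⁻³·A⁻¹] / [m·s⁻¹] = kg·s⁻²·A⁻¹
All reduce to kg·s⁻²·A⁻¹ except (1), which is kg·s⁻².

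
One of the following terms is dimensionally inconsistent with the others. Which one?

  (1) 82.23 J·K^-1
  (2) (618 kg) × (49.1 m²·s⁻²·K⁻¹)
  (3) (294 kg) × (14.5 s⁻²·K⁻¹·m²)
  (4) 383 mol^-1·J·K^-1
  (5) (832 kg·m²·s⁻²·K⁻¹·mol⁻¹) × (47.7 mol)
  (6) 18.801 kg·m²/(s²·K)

(4)

Work out the base dimensions of each:
  (1) J·K⁻¹ = N·m·K⁻¹ = kg·m²·s⁻²·K⁻¹
  (2) [kg] · [m²·s⁻²·K⁻¹] = kg·m²·s⁻²·K⁻¹
  (3) [kg] · [m²·s⁻²·K⁻¹] = kg·m²·s⁻²·K⁻¹
  (4) J·mol⁻¹·K⁻¹ = N·m·mol⁻¹·K⁻¹ = kg·m²·s⁻²·K⁻¹·mol⁻¹
  (5) [kg·m²·s⁻²·K⁻¹·mol⁻¹] · [mol] = kg·m²·s⁻²·K⁻¹
  (6) kg·m²·s⁻²·K⁻¹
All reduce to kg·m²·s⁻²·K⁻¹ except (4), which is kg·m²·s⁻²·K⁻¹·mol⁻¹.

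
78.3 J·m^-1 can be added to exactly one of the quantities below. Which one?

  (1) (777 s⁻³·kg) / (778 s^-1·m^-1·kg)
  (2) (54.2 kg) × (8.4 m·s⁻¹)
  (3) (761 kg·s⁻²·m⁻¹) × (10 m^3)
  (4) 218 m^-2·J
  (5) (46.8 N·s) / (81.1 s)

Reference: J·m⁻¹ = N·m·m⁻¹ = kg·m·s⁻².
Each option:
  (1) [kg·s⁻³] / [kg·m⁻¹·s⁻¹] = m·s⁻²
  (2) [kg] · [m·s⁻¹] = kg·m·s⁻¹
  (3) [kg·m⁻¹·s⁻²] · [m³] = kg·m²·s⁻²
  (4) J·m⁻² = N·m·m⁻² = kg·s⁻²
  (5) [kg·m·s⁻¹] / [s] = kg·m·s⁻²  ← same
Only (5) matches kg·m·s⁻².

(5)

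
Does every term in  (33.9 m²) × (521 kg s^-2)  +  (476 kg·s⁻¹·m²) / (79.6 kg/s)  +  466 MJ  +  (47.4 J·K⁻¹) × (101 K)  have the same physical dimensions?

Work out the base dimensions of each:
  (33.9 m²) × (521 kg s^-2):  [m²] · [kg·s⁻²] = kg·m²·s⁻²
  (476 kg·s⁻¹·m²) / (79.6 kg/s):  [kg·m²·s⁻¹] / [kg·s⁻¹] = m²
  466 MJ:  J = N·m = kg·m²·s⁻²
  (47.4 J·K⁻¹) × (101 K):  [kg·m²·s⁻²·K⁻¹] · [K] = kg·m²·s⁻²
The terms do not share a single dimension (kg·m²·s⁻² vs m²).

No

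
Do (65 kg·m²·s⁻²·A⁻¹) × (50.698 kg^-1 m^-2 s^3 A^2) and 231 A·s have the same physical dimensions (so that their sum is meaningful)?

Reduce each to base SI dimensions:
  (65 kg·m²·s⁻²·A⁻¹) × (50.698 kg^-1 m^-2 s^3 A^2):  [kg·m²·s⁻²·A⁻¹] · [kg⁻¹·m⁻²·s³·A²] = s·A
  231 A·s:  A·s = s·A
Both are s·A, so they have the same dimensions and can be added.

Yes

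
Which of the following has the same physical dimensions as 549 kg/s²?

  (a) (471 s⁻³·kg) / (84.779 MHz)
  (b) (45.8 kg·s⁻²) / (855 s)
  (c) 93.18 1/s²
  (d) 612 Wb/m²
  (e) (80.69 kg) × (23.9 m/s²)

(a)

Reference: kg·s⁻².
Each option:
  (a) [kg·s⁻³] / [s⁻¹] = kg·s⁻²  ← same
  (b) [kg·s⁻²] / [s] = kg·s⁻³
  (c) s⁻²
  (d) Wb·m⁻² = V·s·m⁻² = kg·s⁻²·A⁻¹
  (e) [kg] · [m·s⁻²] = kg·m·s⁻²
Only (a) matches kg·s⁻².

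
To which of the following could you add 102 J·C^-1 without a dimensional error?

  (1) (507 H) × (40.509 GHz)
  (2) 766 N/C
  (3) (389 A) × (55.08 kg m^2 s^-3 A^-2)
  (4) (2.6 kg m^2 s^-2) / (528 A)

Reference: J·C⁻¹ = N·m·(s·A)⁻¹ = kg·m²·s⁻³·A⁻¹.
Each option:
  (1) [kg·m²·s⁻²·A⁻²] · [s⁻¹] = kg·m²·s⁻³·A⁻²
  (2) N·C⁻¹ = kg·m·s⁻²·(s·A)⁻¹ = kg·m·s⁻³·A⁻¹
  (3) [A] · [kg·m²·s⁻³·A⁻²] = kg·m²·s⁻³·A⁻¹  ← same
  (4) [kg·m²·s⁻²] / [A] = kg·m²·s⁻²·A⁻¹
Only (3) matches kg·m²·s⁻³·A⁻¹.

(3)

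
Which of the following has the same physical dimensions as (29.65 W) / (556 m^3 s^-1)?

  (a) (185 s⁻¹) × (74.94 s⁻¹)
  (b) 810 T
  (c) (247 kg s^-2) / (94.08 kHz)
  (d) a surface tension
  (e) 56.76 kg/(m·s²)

Reference: [kg·m²·s⁻³] / [m³·s⁻¹] = kg·m⁻¹·s⁻².
Each option:
  (a) [s⁻¹] · [s⁻¹] = s⁻²
  (b) T = Wb·m⁻² = kg·s⁻²·A⁻¹
  (c) [kg·s⁻²] / [s⁻¹] = kg·s⁻¹
  (d) [surface tension] = kg·s⁻²
  (e) kg·m⁻¹·s⁻²  ← same
Only (e) matches kg·m⁻¹·s⁻².

(e)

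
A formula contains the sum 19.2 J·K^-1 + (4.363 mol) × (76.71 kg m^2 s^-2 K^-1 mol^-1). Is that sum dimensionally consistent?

Yes

Work out the base dimensions of each:
  19.2 J·K^-1:  J·K⁻¹ = N·m·K⁻¹ = kg·m²·s⁻²·K⁻¹
  (4.363 mol) × (76.71 kg m^2 s^-2 K^-1 mol^-1):  [mol] · [kg·m²·s⁻²·K⁻¹·mol⁻¹] = kg·m²·s⁻²·K⁻¹
Both are kg·m²·s⁻²·K⁻¹, so they have the same dimensions and can be added.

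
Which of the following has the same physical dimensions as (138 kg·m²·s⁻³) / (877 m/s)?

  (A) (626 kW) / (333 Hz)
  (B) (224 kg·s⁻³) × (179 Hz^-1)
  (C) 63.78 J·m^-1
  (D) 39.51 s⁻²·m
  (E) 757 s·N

(C)

Reference: [kg·m²·s⁻³] / [m·s⁻¹] = kg·m·s⁻².
Each option:
  (A) [kg·m²·s⁻³] / [s⁻¹] = kg·m²·s⁻²
  (B) [kg·s⁻³] · [s] = kg·s⁻²
  (C) J·m⁻¹ = N·m·m⁻¹ = kg·m·s⁻²  ← same
  (D) m·s⁻²
  (E) N·s = kg·m·s⁻²·s = kg·m·s⁻¹
Only (C) matches kg·m·s⁻².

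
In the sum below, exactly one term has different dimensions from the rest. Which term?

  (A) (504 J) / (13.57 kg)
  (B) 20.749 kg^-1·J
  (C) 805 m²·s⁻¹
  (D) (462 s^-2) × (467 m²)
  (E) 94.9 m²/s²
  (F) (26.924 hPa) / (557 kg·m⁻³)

(C)

Dimensions:
  (A) [kg·m²·s⁻²] / [kg] = m²·s⁻²
  (B) J·kg⁻¹ = N·m·kg⁻¹ = m²·s⁻²
  (C) m²·s⁻¹
  (D) [s⁻²] · [m²] = m²·s⁻²
  (E) m²·s⁻²
  (F) [kg·m⁻¹·s⁻²] / [kg·m⁻³] = m²·s⁻²
All reduce to m²·s⁻² except (C), which is m²·s⁻¹.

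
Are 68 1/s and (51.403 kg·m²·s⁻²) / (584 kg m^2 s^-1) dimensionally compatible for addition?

Dimensions:
  68 1/s:  s⁻¹
  (51.403 kg·m²·s⁻²) / (584 kg m^2 s^-1):  [kg·m²·s⁻²] / [kg·m²·s⁻¹] = s⁻¹
Both are s⁻¹, so they have the same dimensions and can be added.

Yes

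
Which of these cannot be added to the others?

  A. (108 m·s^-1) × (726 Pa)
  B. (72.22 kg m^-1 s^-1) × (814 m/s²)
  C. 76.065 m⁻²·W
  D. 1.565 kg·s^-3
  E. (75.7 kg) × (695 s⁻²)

E.

In SI base units:
  A. [m·s⁻¹] · [kg·m⁻¹·s⁻²] = kg·s⁻³
  B. [kg·m⁻¹·s⁻¹] · [m·s⁻²] = kg·s⁻³
  C. W·m⁻² = J·s⁻¹·m⁻² = kg·s⁻³
  D. kg·s⁻³
  E. [kg] · [s⁻²] = kg·s⁻²
All reduce to kg·s⁻³ except E., which is kg·s⁻².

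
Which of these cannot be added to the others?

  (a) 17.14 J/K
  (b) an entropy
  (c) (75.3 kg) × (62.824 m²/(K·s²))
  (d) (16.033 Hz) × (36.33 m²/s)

Work out the base dimensions of each:
  (a) J·K⁻¹ = N·m·K⁻¹ = kg·m²·s⁻²·K⁻¹
  (b) [entropy] = kg·m²·s⁻²·K⁻¹
  (c) [kg] · [m²·s⁻²·K⁻¹] = kg·m²·s⁻²·K⁻¹
  (d) [s⁻¹] · [m²·s⁻¹] = m²·s⁻²
All reduce to kg·m²·s⁻²·K⁻¹ except (d), which is m²·s⁻².

(d)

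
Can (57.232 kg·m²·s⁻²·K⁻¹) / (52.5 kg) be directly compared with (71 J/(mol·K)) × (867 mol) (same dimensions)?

No

Expand each in SI base units:
  (57.232 kg·m²·s⁻²·K⁻¹) / (52.5 kg):  [kg·m²·s⁻²·K⁻¹] / [kg] = m²·s⁻²·K⁻¹
  (71 J/(mol·K)) × (867 mol):  [kg·m²·s⁻²·K⁻¹·mol⁻¹] · [mol] = kg·m²·s⁻²·K⁻¹
m²·s⁻²·K⁻¹ ≠ kg·m²·s⁻²·K⁻¹, so they cannot be added.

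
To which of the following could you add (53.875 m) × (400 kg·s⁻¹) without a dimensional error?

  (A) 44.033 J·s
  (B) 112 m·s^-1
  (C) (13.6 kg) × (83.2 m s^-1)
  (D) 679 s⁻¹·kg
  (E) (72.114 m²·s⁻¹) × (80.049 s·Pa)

Reference: [m] · [kg·s⁻¹] = kg·m·s⁻¹.
Each option:
  (A) J·s = N·m·s = kg·m²·s⁻¹
  (B) m·s⁻¹
  (C) [kg] · [m·s⁻¹] = kg·m·s⁻¹  ← same
  (D) kg·s⁻¹
  (E) [m²·s⁻¹] · [kg·m⁻¹·s⁻¹] = kg·m·s⁻²
Only (C) matches kg·m·s⁻¹.

(C)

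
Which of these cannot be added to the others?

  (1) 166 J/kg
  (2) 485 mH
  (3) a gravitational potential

(2)

Dimensions:
  (1) J·kg⁻¹ = N·m·kg⁻¹ = m²·s⁻²
  (2) H = V·s·A⁻¹ = kg·m²·s⁻²·A⁻²
  (3) [gravitational potential] = m²·s⁻²
All reduce to m²·s⁻² except (2), which is kg·m²·s⁻²·A⁻².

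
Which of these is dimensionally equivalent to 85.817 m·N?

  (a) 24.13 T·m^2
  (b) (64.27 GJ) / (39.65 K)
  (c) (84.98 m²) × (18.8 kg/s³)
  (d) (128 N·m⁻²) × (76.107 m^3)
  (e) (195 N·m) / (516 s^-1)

(d)

Reference: N·m = kg·m·s⁻²·m = kg·m²·s⁻².
Each option:
  (a) T·m² = Wb·m⁻²·m² = kg·m²·s⁻²·A⁻¹
  (b) [kg·m²·s⁻²] / [K] = kg·m²·s⁻²·K⁻¹
  (c) [m²] · [kg·s⁻³] = kg·m²·s⁻³
  (d) [kg·m⁻¹·s⁻²] · [m³] = kg·m²·s⁻²  ← same
  (e) [kg·m²·s⁻²] / [s⁻¹] = kg·m²·s⁻¹
Only (d) matches kg·m²·s⁻².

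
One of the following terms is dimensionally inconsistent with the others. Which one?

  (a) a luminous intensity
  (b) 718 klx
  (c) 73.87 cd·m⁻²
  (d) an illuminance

(a)

Work out the base dimensions of each:
  (a) [luminous intensity] = cd
  (b) lx = lm·m⁻² = m⁻²·cd
  (c) cd·m⁻² = m⁻²·cd
  (d) [illuminance] = m⁻²·cd
All reduce to m⁻²·cd except (a), which is cd.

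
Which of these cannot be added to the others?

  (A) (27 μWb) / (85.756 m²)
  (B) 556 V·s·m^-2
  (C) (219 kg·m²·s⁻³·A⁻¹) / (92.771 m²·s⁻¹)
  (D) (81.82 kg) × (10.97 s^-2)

Reduce each to base SI dimensions:
  (A) [kg·m²·s⁻²·A⁻¹] / [m²] = kg·s⁻²·A⁻¹
  (B) V·s·m⁻² = J·C⁻¹·s·m⁻² = kg·s⁻²·A⁻¹
  (C) [kg·m²·s⁻³·A⁻¹] / [m²·s⁻¹] = kg·s⁻²·A⁻¹
  (D) [kg] · [s⁻²] = kg·s⁻²
All reduce to kg·s⁻²·A⁻¹ except (D), which is kg·s⁻².

(D)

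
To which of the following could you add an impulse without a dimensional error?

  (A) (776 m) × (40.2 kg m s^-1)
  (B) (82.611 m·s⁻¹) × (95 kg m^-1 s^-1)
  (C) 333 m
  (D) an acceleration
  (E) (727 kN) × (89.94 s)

(E)

Reference: [impulse] = kg·m·s⁻¹.
Each option:
  (A) [m] · [kg·m·s⁻¹] = kg·m²·s⁻¹
  (B) [m·s⁻¹] · [kg·m⁻¹·s⁻¹] = kg·s⁻²
  (C) m
  (D) [acceleration] = m·s⁻²
  (E) [kg·m·s⁻²] · [s] = kg·m·s⁻¹  ← same
Only (E) matches kg·m·s⁻¹.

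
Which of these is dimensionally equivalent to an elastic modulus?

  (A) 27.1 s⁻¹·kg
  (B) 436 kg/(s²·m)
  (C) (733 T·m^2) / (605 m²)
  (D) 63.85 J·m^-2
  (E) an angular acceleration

Reference: [elastic modulus] = kg·m⁻¹·s⁻².
Each option:
  (A) kg·s⁻¹
  (B) kg·m⁻¹·s⁻²  ← same
  (C) [kg·m²·s⁻²·A⁻¹] / [m²] = kg·s⁻²·A⁻¹
  (D) J·m⁻² = N·m·m⁻² = kg·s⁻²
  (E) [angular acceleration] = s⁻²
Only (B) matches kg·m⁻¹·s⁻².

(B)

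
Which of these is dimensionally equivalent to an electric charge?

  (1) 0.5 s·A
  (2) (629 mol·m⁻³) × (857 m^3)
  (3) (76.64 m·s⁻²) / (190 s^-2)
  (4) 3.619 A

(1)

Reference: [electric charge] = s·A.
Each option:
  (1) s·A  ← same
  (2) [m⁻³·mol] · [m³] = mol
  (3) [m·s⁻²] / [s⁻²] = m
  (4) A
Only (1) matches s·A.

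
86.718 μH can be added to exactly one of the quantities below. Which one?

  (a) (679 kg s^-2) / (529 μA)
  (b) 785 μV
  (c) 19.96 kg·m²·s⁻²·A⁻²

(c)

Reference: H = V·s·A⁻¹ = kg·m²·s⁻²·A⁻².
Each option:
  (a) [kg·s⁻²] / [A] = kg·s⁻²·A⁻¹
  (b) V = J·C⁻¹ = kg·m²·s⁻³·A⁻¹
  (c) kg·m²·s⁻²·A⁻²  ← same
Only (c) matches kg·m²·s⁻²·A⁻².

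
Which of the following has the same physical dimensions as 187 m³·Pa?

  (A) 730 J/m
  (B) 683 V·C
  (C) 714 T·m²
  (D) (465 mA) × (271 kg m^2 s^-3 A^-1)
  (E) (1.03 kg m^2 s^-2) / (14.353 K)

(B)

Reference: Pa·m³ = N·m⁻²·m³ = kg·m²·s⁻².
Each option:
  (A) J·m⁻¹ = N·m·m⁻¹ = kg·m·s⁻²
  (B) C·V = s·A·J·C⁻¹ = kg·m²·s⁻²  ← same
  (C) T·m² = Wb·m⁻²·m² = kg·m²·s⁻²·A⁻¹
  (D) [A] · [kg·m²·s⁻³·A⁻¹] = kg·m²·s⁻³
  (E) [kg·m²·s⁻²] / [K] = kg·m²·s⁻²·K⁻¹
Only (B) matches kg·m²·s⁻².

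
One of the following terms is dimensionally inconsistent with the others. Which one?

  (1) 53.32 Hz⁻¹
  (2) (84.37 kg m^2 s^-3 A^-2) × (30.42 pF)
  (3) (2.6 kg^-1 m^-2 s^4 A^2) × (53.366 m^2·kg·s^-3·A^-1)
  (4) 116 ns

(3)

Work out the base dimensions of each:
  (1) Hz⁻¹ = (s⁻¹)⁻¹ = s
  (2) [kg·m²·s⁻³·A⁻²] · [kg⁻¹·m⁻²·s⁴·A²] = s
  (3) [kg⁻¹·m⁻²·s⁴·A²] · [kg·m²·s⁻³·A⁻¹] = s·A
  (4) s
All reduce to s except (3), which is s·A.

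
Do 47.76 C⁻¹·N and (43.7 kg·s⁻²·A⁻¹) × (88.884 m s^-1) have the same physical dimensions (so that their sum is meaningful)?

Yes

In SI base units:
  47.76 C⁻¹·N:  N·C⁻¹ = kg·m·s⁻²·(s·A)⁻¹ = kg·m·s⁻³·A⁻¹
  (43.7 kg·s⁻²·A⁻¹) × (88.884 m s^-1):  [kg·s⁻²·A⁻¹] · [m·s⁻¹] = kg·m·s⁻³·A⁻¹
Both are kg·m·s⁻³·A⁻¹, so they have the same dimensions and can be added.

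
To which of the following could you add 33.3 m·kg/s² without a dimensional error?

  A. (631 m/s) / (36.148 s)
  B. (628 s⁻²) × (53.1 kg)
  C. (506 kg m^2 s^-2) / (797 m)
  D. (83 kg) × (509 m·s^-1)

Reference: kg·m·s⁻².
Each option:
  A. [m·s⁻¹] / [s] = m·s⁻²
  B. [s⁻²] · [kg] = kg·s⁻²
  C. [kg·m²·s⁻²] / [m] = kg·m·s⁻²  ← same
  D. [kg] · [m·s⁻¹] = kg·m·s⁻¹
Only C. matches kg·m·s⁻².

C.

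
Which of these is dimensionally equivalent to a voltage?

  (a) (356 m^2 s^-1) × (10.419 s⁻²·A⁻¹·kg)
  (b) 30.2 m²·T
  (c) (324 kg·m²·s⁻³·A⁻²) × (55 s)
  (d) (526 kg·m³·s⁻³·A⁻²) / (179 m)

(a)

Reference: [voltage] = kg·m²·s⁻³·A⁻¹.
Each option:
  (a) [m²·s⁻¹] · [kg·s⁻²·A⁻¹] = kg·m²·s⁻³·A⁻¹  ← same
  (b) T·m² = Wb·m⁻²·m² = kg·m²·s⁻²·A⁻¹
  (c) [kg·m²·s⁻³·A⁻²] · [s] = kg·m²·s⁻²·A⁻²
  (d) [kg·m³·s⁻³·A⁻²] / [m] = kg·m²·s⁻³·A⁻²
Only (a) matches kg·m²·s⁻³·A⁻¹.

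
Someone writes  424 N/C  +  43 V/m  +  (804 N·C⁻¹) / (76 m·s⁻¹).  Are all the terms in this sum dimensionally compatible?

In SI base units:
  424 N/C:  N·C⁻¹ = kg·m·s⁻²·(s·A)⁻¹ = kg·m·s⁻³·A⁻¹
  43 V/m:  V·m⁻¹ = J·C⁻¹·m⁻¹ = kg·m·s⁻³·A⁻¹
  (804 N·C⁻¹) / (76 m·s⁻¹):  [kg·m·s⁻³·A⁻¹] / [m·s⁻¹] = kg·s⁻²·A⁻¹
The terms do not share a single dimension (kg·m·s⁻³·A⁻¹ vs kg·s⁻²·A⁻¹).

No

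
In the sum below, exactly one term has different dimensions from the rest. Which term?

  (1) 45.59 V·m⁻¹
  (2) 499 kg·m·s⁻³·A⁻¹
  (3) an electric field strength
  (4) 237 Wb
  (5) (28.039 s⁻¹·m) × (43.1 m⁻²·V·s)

(4)

Reduce each to base SI dimensions:
  (1) V·m⁻¹ = J·C⁻¹·m⁻¹ = kg·m·s⁻³·A⁻¹
  (2) kg·m·s⁻³·A⁻¹
  (3) [electric field strength] = kg·m·s⁻³·A⁻¹
  (4) Wb = V·s = kg·m²·s⁻²·A⁻¹
  (5) [m·s⁻¹] · [kg·s⁻²·A⁻¹] = kg·m·s⁻³·A⁻¹
All reduce to kg·m·s⁻³·A⁻¹ except (4), which is kg·m²·s⁻²·A⁻¹.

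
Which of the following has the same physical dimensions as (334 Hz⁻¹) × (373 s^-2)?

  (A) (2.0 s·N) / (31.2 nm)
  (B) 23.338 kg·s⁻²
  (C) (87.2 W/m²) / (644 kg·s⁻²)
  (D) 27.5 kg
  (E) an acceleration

(C)

Reference: [s] · [s⁻²] = s⁻¹.
Each option:
  (A) [kg·m·s⁻¹] / [m] = kg·s⁻¹
  (B) kg·s⁻²
  (C) [kg·s⁻³] / [kg·s⁻²] = s⁻¹  ← same
  (D) kg
  (E) [acceleration] = m·s⁻²
Only (C) matches s⁻¹.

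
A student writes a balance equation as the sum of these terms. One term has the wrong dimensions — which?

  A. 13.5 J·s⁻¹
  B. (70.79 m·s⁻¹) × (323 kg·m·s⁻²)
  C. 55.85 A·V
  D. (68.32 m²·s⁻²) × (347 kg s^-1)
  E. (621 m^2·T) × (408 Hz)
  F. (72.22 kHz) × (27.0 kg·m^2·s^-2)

Expand each in SI base units:
  A. J·s⁻¹ = N·m·s⁻¹ = kg·m²·s⁻³
  B. [m·s⁻¹] · [kg·m·s⁻²] = kg·m²·s⁻³
  C. V·A = J·C⁻¹·A = kg·m²·s⁻³
  D. [m²·s⁻²] · [kg·s⁻¹] = kg·m²·s⁻³
  E. [kg·m²·s⁻²·A⁻¹] · [s⁻¹] = kg·m²·s⁻³·A⁻¹
  F. [s⁻¹] · [kg·m²·s⁻²] = kg·m²·s⁻³
All reduce to kg·m²·s⁻³ except E., which is kg·m²·s⁻³·A⁻¹.

E.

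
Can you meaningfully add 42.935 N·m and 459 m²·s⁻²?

Expand each in SI base units:
  42.935 N·m:  N·m = kg·m·s⁻²·m = kg·m²·s⁻²
  459 m²·s⁻²:  m²·s⁻²
kg·m²·s⁻² ≠ m²·s⁻², so they cannot be added.

No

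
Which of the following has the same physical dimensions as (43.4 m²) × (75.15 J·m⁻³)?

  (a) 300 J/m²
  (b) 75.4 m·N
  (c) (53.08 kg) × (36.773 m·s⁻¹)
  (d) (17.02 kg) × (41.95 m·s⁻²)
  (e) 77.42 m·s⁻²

(d)

Reference: [m²] · [kg·m⁻¹·s⁻²] = kg·m·s⁻².
Each option:
  (a) J·m⁻² = N·m·m⁻² = kg·s⁻²
  (b) N·m = kg·m·s⁻²·m = kg·m²·s⁻²
  (c) [kg] · [m·s⁻¹] = kg·m·s⁻¹
  (d) [kg] · [m·s⁻²] = kg·m·s⁻²  ← same
  (e) m·s⁻²
Only (d) matches kg·m·s⁻².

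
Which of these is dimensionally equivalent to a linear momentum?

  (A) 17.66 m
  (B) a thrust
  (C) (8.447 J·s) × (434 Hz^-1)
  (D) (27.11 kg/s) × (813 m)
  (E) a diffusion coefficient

Reference: [linear momentum] = kg·m·s⁻¹.
Each option:
  (A) m
  (B) [thrust] = kg·m·s⁻²
  (C) [kg·m²·s⁻¹] · [s] = kg·m²
  (D) [kg·s⁻¹] · [m] = kg·m·s⁻¹  ← same
  (E) [diffusion coefficient] = m²·s⁻¹
Only (D) matches kg·m·s⁻¹.

(D)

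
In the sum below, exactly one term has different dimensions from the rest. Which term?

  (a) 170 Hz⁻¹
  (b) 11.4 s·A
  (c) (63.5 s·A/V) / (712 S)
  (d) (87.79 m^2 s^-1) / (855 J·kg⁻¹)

(b)

Work out the base dimensions of each:
  (a) Hz⁻¹ = (s⁻¹)⁻¹ = s
  (b) A·s = s·A
  (c) [kg⁻¹·m⁻²·s⁴·A²] / [kg⁻¹·m⁻²·s³·A²] = s
  (d) [m²·s⁻¹] / [m²·s⁻²] = s
All reduce to s except (b), which is s·A.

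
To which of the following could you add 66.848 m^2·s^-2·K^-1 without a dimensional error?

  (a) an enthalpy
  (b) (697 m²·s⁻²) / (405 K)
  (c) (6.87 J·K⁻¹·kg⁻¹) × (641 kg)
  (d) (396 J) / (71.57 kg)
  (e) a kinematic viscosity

Reference: m²·s⁻²·K⁻¹.
Each option:
  (a) [enthalpy] = kg·m²·s⁻²
  (b) [m²·s⁻²] / [K] = m²·s⁻²·K⁻¹  ← same
  (c) [m²·s⁻²·K⁻¹] · [kg] = kg·m²·s⁻²·K⁻¹
  (d) [kg·m²·s⁻²] / [kg] = m²·s⁻²
  (e) [kinematic viscosity] = m²·s⁻¹
Only (b) matches m²·s⁻²·K⁻¹.

(b)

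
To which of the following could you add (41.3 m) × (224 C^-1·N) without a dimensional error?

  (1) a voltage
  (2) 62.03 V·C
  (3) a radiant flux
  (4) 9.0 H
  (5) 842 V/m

Reference: [m] · [kg·m·s⁻³·A⁻¹] = kg·m²·s⁻³·A⁻¹.
Each option:
  (1) [voltage] = kg·m²·s⁻³·A⁻¹  ← same
  (2) C·V = s·A·J·C⁻¹ = kg·m²·s⁻²
  (3) [radiant flux] = kg·m²·s⁻³
  (4) H = V·s·A⁻¹ = kg·m²·s⁻²·A⁻²
  (5) V·m⁻¹ = J·C⁻¹·m⁻¹ = kg·m·s⁻³·A⁻¹
Only (1) matches kg·m²·s⁻³·A⁻¹.

(1)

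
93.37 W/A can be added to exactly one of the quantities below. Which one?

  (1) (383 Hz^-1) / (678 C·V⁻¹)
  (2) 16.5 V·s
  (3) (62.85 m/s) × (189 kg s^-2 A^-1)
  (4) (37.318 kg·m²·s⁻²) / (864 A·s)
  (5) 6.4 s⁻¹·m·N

Reference: W·A⁻¹ = J·s⁻¹·A⁻¹ = kg·m²·s⁻³·A⁻¹.
Each option:
  (1) [s] / [kg⁻¹·m⁻²·s⁴·A²] = kg·m²·s⁻³·A⁻²
  (2) V·s = J·C⁻¹·s = kg·m²·s⁻²·A⁻¹
  (3) [m·s⁻¹] · [kg·s⁻²·A⁻¹] = kg·m·s⁻³·A⁻¹
  (4) [kg·m²·s⁻²] / [s·A] = kg·m²·s⁻³·A⁻¹  ← same
  (5) N·m·s⁻¹ = kg·m·s⁻²·m·s⁻¹ = kg·m²·s⁻³
Only (4) matches kg·m²·s⁻³·A⁻¹.

(4)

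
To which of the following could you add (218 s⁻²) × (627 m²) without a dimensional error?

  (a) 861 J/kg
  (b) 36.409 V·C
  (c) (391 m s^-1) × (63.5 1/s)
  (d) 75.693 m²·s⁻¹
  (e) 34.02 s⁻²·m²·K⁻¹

Reference: [s⁻²] · [m²] = m²·s⁻².
Each option:
  (a) J·kg⁻¹ = N·m·kg⁻¹ = m²·s⁻²  ← same
  (b) C·V = s·A·J·C⁻¹ = kg·m²·s⁻²
  (c) [m·s⁻¹] · [s⁻¹] = m·s⁻²
  (d) m²·s⁻¹
  (e) m²·s⁻²·K⁻¹
Only (a) matches m²·s⁻².

(a)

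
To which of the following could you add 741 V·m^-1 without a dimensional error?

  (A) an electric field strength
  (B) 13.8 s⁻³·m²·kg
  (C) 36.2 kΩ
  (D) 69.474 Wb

Reference: V·m⁻¹ = J·C⁻¹·m⁻¹ = kg·m·s⁻³·A⁻¹.
Each option:
  (A) [electric field strength] = kg·m·s⁻³·A⁻¹  ← same
  (B) kg·m²·s⁻³
  (C) Ω = V·A⁻¹ = kg·m²·s⁻³·A⁻²
  (D) Wb = V·s = kg·m²·s⁻²·A⁻¹
Only (A) matches kg·m·s⁻³·A⁻¹.

(A)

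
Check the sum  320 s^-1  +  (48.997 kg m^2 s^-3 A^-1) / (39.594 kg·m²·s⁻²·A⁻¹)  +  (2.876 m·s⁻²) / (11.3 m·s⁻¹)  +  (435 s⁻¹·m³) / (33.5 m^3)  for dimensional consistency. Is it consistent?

Yes

Dimensions:
  320 s^-1:  s⁻¹
  (48.997 kg m^2 s^-3 A^-1) / (39.594 kg·m²·s⁻²·A⁻¹):  [kg·m²·s⁻³·A⁻¹] / [kg·m²·s⁻²·A⁻¹] = s⁻¹
  (2.876 m·s⁻²) / (11.3 m·s⁻¹):  [m·s⁻²] / [m·s⁻¹] = s⁻¹
  (435 s⁻¹·m³) / (33.5 m^3):  [m³·s⁻¹] / [m³] = s⁻¹
Every term reduces to s⁻¹.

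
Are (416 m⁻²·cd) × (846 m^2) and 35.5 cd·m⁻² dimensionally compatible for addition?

No

Dimensions:
  (416 m⁻²·cd) × (846 m^2):  [m⁻²·cd] · [m²] = cd
  35.5 cd·m⁻²:  cd·m⁻² = m⁻²·cd
cd ≠ m⁻²·cd, so they cannot be added.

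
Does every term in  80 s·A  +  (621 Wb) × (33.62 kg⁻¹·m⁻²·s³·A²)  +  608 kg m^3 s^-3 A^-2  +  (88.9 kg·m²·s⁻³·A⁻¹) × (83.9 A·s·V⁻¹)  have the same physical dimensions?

No

Dimensions:
  80 s·A:  s·A
  (621 Wb) × (33.62 kg⁻¹·m⁻²·s³·A²):  [kg·m²·s⁻²·A⁻¹] · [kg⁻¹·m⁻²·s³·A²] = s·A
  608 kg m^3 s^-3 A^-2:  kg·m³·s⁻³·A⁻²
  (88.9 kg·m²·s⁻³·A⁻¹) × (83.9 A·s·V⁻¹):  [kg·m²·s⁻³·A⁻¹] · [kg⁻¹·m⁻²·s⁴·A²] = s·A
The terms do not share a single dimension (kg·m³·s⁻³·A⁻² vs s·A).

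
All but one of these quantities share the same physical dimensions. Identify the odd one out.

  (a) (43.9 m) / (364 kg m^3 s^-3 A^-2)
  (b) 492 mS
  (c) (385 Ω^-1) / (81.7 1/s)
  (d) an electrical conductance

Reduce each to base SI dimensions:
  (a) [m] / [kg·m³·s⁻³·A⁻²] = kg⁻¹·m⁻²·s³·A²
  (b) S = Ω⁻¹ = kg⁻¹·m⁻²·s³·A²
  (c) [kg⁻¹·m⁻²·s³·A²] / [s⁻¹] = kg⁻¹·m⁻²·s⁴·A²
  (d) [electrical conductance] = kg⁻¹·m⁻²·s³·A²
All reduce to kg⁻¹·m⁻²·s³·A² except (c), which is kg⁻¹·m⁻²·s⁴·A².

(c)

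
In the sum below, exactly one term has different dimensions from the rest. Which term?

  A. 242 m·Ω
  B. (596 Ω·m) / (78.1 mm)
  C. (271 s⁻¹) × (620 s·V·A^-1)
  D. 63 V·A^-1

In SI base units:
  A. Ω·m = V·A⁻¹·m = kg·m³·s⁻³·A⁻²
  B. [kg·m³·s⁻³·A⁻²] / [m] = kg·m²·s⁻³·A⁻²
  C. [s⁻¹] · [kg·m²·s⁻²·A⁻²] = kg·m²·s⁻³·A⁻²
  D. V·A⁻¹ = J·C⁻¹·A⁻¹ = kg·m²·s⁻³·A⁻²
All reduce to kg·m²·s⁻³·A⁻² except A., which is kg·m³·s⁻³·A⁻².

A.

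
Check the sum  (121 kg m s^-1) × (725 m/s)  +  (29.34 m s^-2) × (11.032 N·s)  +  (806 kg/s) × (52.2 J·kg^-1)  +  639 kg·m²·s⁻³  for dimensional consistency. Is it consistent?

No

Dimensions:
  (121 kg m s^-1) × (725 m/s):  [kg·m·s⁻¹] · [m·s⁻¹] = kg·m²·s⁻²
  (29.34 m s^-2) × (11.032 N·s):  [m·s⁻²] · [kg·m·s⁻¹] = kg·m²·s⁻³
  (806 kg/s) × (52.2 J·kg^-1):  [kg·s⁻¹] · [m²·s⁻²] = kg·m²·s⁻³
  639 kg·m²·s⁻³:  kg·m²·s⁻³
The terms do not share a single dimension (kg·m²·s⁻² vs kg·m²·s⁻³).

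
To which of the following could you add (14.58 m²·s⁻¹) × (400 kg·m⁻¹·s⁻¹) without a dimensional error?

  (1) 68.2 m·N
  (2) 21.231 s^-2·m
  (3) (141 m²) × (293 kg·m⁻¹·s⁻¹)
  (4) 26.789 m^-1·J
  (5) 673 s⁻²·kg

(4)

Reference: [m²·s⁻¹] · [kg·m⁻¹·s⁻¹] = kg·m·s⁻².
Each option:
  (1) N·m = kg·m·s⁻²·m = kg·m²·s⁻²
  (2) m·s⁻²
  (3) [m²] · [kg·m⁻¹·s⁻¹] = kg·m·s⁻¹
  (4) J·m⁻¹ = N·m·m⁻¹ = kg·m·s⁻²  ← same
  (5) kg·s⁻²
Only (4) matches kg·m·s⁻².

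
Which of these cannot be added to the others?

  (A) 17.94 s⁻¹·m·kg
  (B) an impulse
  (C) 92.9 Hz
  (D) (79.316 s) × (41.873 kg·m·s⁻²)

Work out the base dimensions of each:
  (A) kg·m·s⁻¹
  (B) [impulse] = kg·m·s⁻¹
  (C) Hz = s⁻¹
  (D) [s] · [kg·m·s⁻²] = kg·m·s⁻¹
All reduce to kg·m·s⁻¹ except (C), which is s⁻¹.

(C)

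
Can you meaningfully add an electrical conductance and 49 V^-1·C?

In SI base units:
  an electrical conductance:  [electrical conductance] = kg⁻¹·m⁻²·s³·A²
  49 V^-1·C:  C·V⁻¹ = s·A·(J·C⁻¹)⁻¹ = kg⁻¹·m⁻²·s⁴·A²
kg⁻¹·m⁻²·s³·A² ≠ kg⁻¹·m⁻²·s⁴·A², so they cannot be added.

No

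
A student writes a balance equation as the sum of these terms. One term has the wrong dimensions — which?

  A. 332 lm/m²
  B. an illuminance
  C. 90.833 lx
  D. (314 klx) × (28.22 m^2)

D.

In SI base units:
  A. lm·m⁻² = cd·m⁻² = m⁻²·cd
  B. [illuminance] = m⁻²·cd
  C. lx = lm·m⁻² = m⁻²·cd
  D. [m⁻²·cd] · [m²] = cd
All reduce to m⁻²·cd except D., which is cd.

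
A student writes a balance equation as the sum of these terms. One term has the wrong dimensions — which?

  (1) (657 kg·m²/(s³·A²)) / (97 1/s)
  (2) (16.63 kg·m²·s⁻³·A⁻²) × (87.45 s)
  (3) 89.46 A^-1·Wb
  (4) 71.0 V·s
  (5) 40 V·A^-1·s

Expand each in SI base units:
  (1) [kg·m²·s⁻³·A⁻²] / [s⁻¹] = kg·m²·s⁻²·A⁻²
  (2) [kg·m²·s⁻³·A⁻²] · [s] = kg·m²·s⁻²·A⁻²
  (3) Wb·A⁻¹ = V·s·A⁻¹ = kg·m²·s⁻²·A⁻²
  (4) V·s = J·C⁻¹·s = kg·m²·s⁻²·A⁻¹
  (5) V·s·A⁻¹ = J·C⁻¹·s·A⁻¹ = kg·m²·s⁻²·A⁻²
All reduce to kg·m²·s⁻²·A⁻² except (4), which is kg·m²·s⁻²·A⁻¹.

(4)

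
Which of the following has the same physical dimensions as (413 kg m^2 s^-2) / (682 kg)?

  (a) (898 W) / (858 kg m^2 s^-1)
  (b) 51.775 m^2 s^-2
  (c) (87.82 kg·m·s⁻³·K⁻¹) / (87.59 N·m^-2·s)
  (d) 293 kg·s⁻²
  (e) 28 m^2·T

(b)

Reference: [kg·m²·s⁻²] / [kg] = m²·s⁻².
Each option:
  (a) [kg·m²·s⁻³] / [kg·m²·s⁻¹] = s⁻²
  (b) m²·s⁻²  ← same
  (c) [kg·m·s⁻³·K⁻¹] / [kg·m⁻¹·s⁻¹] = m²·s⁻²·K⁻¹
  (d) kg·s⁻²
  (e) T·m² = Wb·m⁻²·m² = kg·m²·s⁻²·A⁻¹
Only (b) matches m²·s⁻².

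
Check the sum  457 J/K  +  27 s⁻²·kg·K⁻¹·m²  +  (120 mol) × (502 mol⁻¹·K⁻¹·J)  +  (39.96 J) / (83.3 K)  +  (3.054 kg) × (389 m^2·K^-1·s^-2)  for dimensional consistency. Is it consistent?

Yes

Expand each in SI base units:
  457 J/K:  J·K⁻¹ = N·m·K⁻¹ = kg·m²·s⁻²·K⁻¹
  27 s⁻²·kg·K⁻¹·m²:  kg·m²·s⁻²·K⁻¹
  (120 mol) × (502 mol⁻¹·K⁻¹·J):  [mol] · [kg·m²·s⁻²·K⁻¹·mol⁻¹] = kg·m²·s⁻²·K⁻¹
  (39.96 J) / (83.3 K):  [kg·m²·s⁻²] / [K] = kg·m²·s⁻²·K⁻¹
  (3.054 kg) × (389 m^2·K^-1·s^-2):  [kg] · [m²·s⁻²·K⁻¹] = kg·m²·s⁻²·K⁻¹
Every term reduces to kg·m²·s⁻²·K⁻¹.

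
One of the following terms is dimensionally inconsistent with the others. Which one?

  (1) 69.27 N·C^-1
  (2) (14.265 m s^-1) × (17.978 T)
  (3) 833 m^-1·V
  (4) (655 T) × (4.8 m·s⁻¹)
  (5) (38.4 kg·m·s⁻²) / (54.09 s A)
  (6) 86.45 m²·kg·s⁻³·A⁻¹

(6)

In SI base units:
  (1) N·C⁻¹ = kg·m·s⁻²·(s·A)⁻¹ = kg·m·s⁻³·A⁻¹
  (2) [m·s⁻¹] · [kg·s⁻²·A⁻¹] = kg·m·s⁻³·A⁻¹
  (3) V·m⁻¹ = J·C⁻¹·m⁻¹ = kg·m·s⁻³·A⁻¹
  (4) [kg·s⁻²·A⁻¹] · [m·s⁻¹] = kg·m·s⁻³·A⁻¹
  (5) [kg·m·s⁻²] / [s·A] = kg·m·s⁻³·A⁻¹
  (6) kg·m²·s⁻³·A⁻¹
All reduce to kg·m·s⁻³·A⁻¹ except (6), which is kg·m²·s⁻³·A⁻¹.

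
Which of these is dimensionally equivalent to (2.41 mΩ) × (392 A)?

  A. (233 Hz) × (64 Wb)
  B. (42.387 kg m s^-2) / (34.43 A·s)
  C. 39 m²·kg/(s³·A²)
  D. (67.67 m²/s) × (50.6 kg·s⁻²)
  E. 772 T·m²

Reference: [kg·m²·s⁻³·A⁻²] · [A] = kg·m²·s⁻³·A⁻¹.
Each option:
  A. [s⁻¹] · [kg·m²·s⁻²·A⁻¹] = kg·m²·s⁻³·A⁻¹  ← same
  B. [kg·m·s⁻²] / [s·A] = kg·m·s⁻³·A⁻¹
  C. kg·m²·s⁻³·A⁻²
  D. [m²·s⁻¹] · [kg·s⁻²] = kg·m²·s⁻³
  E. T·m² = Wb·m⁻²·m² = kg·m²·s⁻²·A⁻¹
Only A. matches kg·m²·s⁻³·A⁻¹.

A.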